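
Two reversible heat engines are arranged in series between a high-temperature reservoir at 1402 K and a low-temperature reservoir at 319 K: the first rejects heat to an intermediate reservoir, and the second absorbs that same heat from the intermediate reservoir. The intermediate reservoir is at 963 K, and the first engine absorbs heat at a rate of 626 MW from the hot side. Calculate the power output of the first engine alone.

First-stage efficiency η₁ = 1 − T_m/T_H = 1 − 963.00/1402.00 = 0.3131.
W₁ = η₁·Q_H = 0.3131 × 626 = 196 MW.

Ẇ₁ ≈ 196 MW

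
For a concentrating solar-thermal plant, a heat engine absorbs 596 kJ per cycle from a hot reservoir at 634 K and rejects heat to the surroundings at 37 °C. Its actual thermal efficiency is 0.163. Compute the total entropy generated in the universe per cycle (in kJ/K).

ΔS_univ ≈ 0.6684 kJ/K

T_C = 37 °C → 37 + 273.15 = 310.15 K.
W = η·Q_H = 0.163 × 596 = 97.15 kJ, so Q_C = Q_H − W = 498.9 kJ.
Entropy balance on the reservoirs: −Q_H/T_H = -0.9401 kJ/K, +Q_C/T_C = 1.608 kJ/K.
ΔS_univ = −Q_H/T_H + Q_C/T_C = 0.6684 kJ/K (> 0, since η = 0.163 < η_Carnot = 0.511).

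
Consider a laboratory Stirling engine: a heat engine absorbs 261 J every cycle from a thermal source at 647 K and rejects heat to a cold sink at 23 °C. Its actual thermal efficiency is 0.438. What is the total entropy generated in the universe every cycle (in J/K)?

T_C = 23 °C → 23 + 273.15 = 296.15 K.
W = η·Q_H = 0.438 × 261 = 114.3 J, so Q_C = Q_H − W = 146.7 J.
Entropy balance on the reservoirs: −Q_H/T_H = -0.4034 J/K, +Q_C/T_C = 0.4953 J/K.
ΔS_univ = −Q_H/T_H + Q_C/T_C = 0.0919 J/K (> 0, since η = 0.438 < η_Carnot = 0.542).

ΔS_univ ≈ 0.0919 J/K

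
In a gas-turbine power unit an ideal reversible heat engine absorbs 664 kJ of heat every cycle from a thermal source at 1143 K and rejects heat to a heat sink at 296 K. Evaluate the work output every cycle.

W ≈ 492.0 kJ

Carnot efficiency: η = 1 − T_C/T_H = 1 − 296.00/1143.00 = 0.7410.
W = η·Q_H = 0.7410 × 664 = 492.0 kJ.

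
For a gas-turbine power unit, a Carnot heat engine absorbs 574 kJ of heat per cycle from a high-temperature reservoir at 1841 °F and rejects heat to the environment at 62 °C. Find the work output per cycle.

W ≈ 423.5 kJ

T_H = 1841 °F → (1841 − 32) × 5/9 = 1005.00 °C = 1278.15 K.
T_C = 62 °C → 62 + 273.15 = 335.15 K.
Since the cycle is reversible, η = 1 − T_C/T_H = 1 − 335.15/1278.15 = 0.7378.
W = η·Q_H = 0.7378 × 574 = 423.5 kJ.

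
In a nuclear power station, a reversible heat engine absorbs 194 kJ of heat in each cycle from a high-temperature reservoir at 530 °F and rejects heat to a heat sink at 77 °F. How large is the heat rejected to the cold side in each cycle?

Q_C ≈ 105 kJ

T_H = 530 °F → (530 − 32) × 5/9 = 276.67 °C = 549.82 K.
T_C = 77 °F → (77 − 32) × 5/9 = 25.00 °C = 298.15 K.
The Carnot efficiency is η = 1 − T_C/T_H = 1 − 298.15/549.82 = 0.4577.
For a reversible cycle Q_C/Q_H = T_C/T_H, so Q_C = 194 × 298.15/549.82 = 105 kJ.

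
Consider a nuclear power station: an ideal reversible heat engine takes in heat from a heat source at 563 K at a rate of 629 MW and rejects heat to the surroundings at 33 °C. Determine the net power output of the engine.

Ẇ ≈ 287.0 MW

T_C = 33 °C → 33 + 273.15 = 306.15 K.
η_rev = 1 − T_C/T_H = 1 − 306.15/563.00 = 0.4562.
W = η·Q_H = 0.4562 × 629 = 287.0 MW.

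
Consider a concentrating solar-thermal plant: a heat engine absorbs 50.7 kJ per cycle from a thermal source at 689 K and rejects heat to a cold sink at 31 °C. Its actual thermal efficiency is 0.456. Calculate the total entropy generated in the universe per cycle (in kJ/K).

ΔS_univ ≈ 0.01710 kJ/K

T_C = 31 °C → 31 + 273.15 = 304.15 K.
W = η·Q_H = 0.456 × 50.7 = 23.12 kJ, so Q_C = Q_H − W = 27.58 kJ.
Reservoir entropy changes: ΔS_H = −Q_H/T_H = −50.7/689.00 = -0.07358 kJ/K and ΔS_C = +Q_C/T_C = 27.58/304.15 = 0.09068 kJ/K.
ΔS_univ = −Q_H/T_H + Q_C/T_C = 0.01710 kJ/K (> 0, since η = 0.456 < η_Carnot = 0.559).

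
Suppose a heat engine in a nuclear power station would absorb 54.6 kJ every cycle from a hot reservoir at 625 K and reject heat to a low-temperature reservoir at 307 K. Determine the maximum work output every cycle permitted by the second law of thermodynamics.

W_max ≈ 27.8 kJ

The second-law ceiling is the Carnot efficiency, η_max = 1 − T_C/T_H = 1 − 307.00/625.00 = 0.5088.
W_max = η_max · Q_H = 0.5088 × 54.6 = 27.8 kJ.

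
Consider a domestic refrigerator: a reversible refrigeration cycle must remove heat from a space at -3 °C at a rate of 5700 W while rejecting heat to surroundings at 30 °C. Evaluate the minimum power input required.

T_H = 30 °C → 30 + 273.15 = 303.15 K.
T_C = -3 °C → -3 + 273.15 = 270.15 K.
For a reversible refrigerator, COP_R = T_C/(T_H − T_C) = 270.15/33.00 = 8.1864.
W = Q_C/COP_R = 5700/8.1864 = 696.3 W.

Ẇ_in ≈ 696.3 W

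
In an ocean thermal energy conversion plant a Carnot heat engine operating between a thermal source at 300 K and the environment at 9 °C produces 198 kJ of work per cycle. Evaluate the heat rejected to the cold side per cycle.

T_C = 9 °C → 9 + 273.15 = 282.15 K.
Carnot efficiency: η = 1 − T_C/T_H = 1 − 282.15/300.00 = 0.0595.
Since Q_C/Q_H = T_C/T_H and Q_H = W/η, Q_C = W·T_C/(T_H − T_C) = 198 × 282.15/17.85 = 3130 kJ.

Q_C ≈ 3130 kJ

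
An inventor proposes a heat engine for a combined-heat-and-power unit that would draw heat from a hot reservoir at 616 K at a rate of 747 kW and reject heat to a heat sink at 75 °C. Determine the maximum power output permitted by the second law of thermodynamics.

T_C = 75 °C → 75 + 273.15 = 348.15 K.
The second-law ceiling is the Carnot efficiency, η_max = 1 − T_C/T_H = 1 − 348.15/616.00 = 0.4348.
W_max = η_max · Q_H = 0.4348 × 747 = 324.8 kW.

Ẇ_max ≈ 324.8 kW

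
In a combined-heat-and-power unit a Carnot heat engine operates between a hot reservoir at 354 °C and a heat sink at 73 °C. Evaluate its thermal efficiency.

T_H = 354 °C → 354 + 273.15 = 627.15 K.
T_C = 73 °C → 73 + 273.15 = 346.15 K.
Since the cycle is reversible, η = 1 − T_C/T_H = 1 − 346.15/627.15 = 0.4481.

η ≈ 0.4481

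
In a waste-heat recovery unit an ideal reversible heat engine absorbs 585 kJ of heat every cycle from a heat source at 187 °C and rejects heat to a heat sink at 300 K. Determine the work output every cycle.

T_H = 187 °C → 187 + 273.15 = 460.15 K.
The Carnot efficiency is η = 1 − T_C/T_H = 1 − 300.00/460.15 = 0.3480.
W = η·Q_H = 0.3480 × 585 = 204 kJ.

W ≈ 204 kJ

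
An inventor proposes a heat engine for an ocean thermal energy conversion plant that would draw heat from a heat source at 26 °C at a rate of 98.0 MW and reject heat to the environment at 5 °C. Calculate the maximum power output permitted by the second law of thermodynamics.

Ẇ_max ≈ 6.879 MW

T_H = 26 °C → 26 + 273.15 = 299.15 K.
T_C = 5 °C → 5 + 273.15 = 278.15 K.
By the Carnot theorem, η_max = 1 − T_C/T_H = 1 − 278.15/299.15 = 0.0702.
W_max = η_max · Q_H = 0.0702 × 98.0 = 6.879 MW.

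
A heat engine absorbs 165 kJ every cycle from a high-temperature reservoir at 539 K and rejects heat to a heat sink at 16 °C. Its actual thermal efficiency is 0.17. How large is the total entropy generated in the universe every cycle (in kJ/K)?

T_C = 16 °C → 16 + 273.15 = 289.15 K.
W = η·Q_H = 0.17 × 165 = 28.05 kJ, so Q_C = Q_H − W = 136.9 kJ.
Entropy balance on the reservoirs: −Q_H/T_H = -0.3061 kJ/K, +Q_C/T_C = 0.4736 kJ/K.
ΔS_univ = −Q_H/T_H + Q_C/T_C = 0.168 kJ/K (> 0, since η = 0.17 < η_Carnot = 0.464).

ΔS_univ ≈ 0.168 kJ/K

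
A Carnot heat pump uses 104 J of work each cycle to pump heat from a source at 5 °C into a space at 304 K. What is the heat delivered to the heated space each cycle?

Q_H ≈ 1220 J

T_C = 5 °C → 5 + 273.15 = 278.15 K.
COP_HP = T_H/(T_H − T_C) = 304.00/25.85 = 11.7602.
Q_H = COP_HP · W = 11.7602 × 104 = 1220 J.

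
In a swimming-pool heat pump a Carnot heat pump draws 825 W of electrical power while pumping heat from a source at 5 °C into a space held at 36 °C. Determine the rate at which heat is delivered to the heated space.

T_H = 36 °C → 36 + 273.15 = 309.15 K.
T_C = 5 °C → 5 + 273.15 = 278.15 K.
COP_HP = T_H/(T_H − T_C) = 309.15/31.00 = 9.9726.
Q_H = COP_HP · W = 9.9726 × 825 = 8230 W.

Q̇_H ≈ 8230 W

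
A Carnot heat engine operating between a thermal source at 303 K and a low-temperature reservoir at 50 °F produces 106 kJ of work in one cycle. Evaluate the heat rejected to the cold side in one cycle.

Q_C ≈ 1512 kJ

T_C = 50 °F → (50 − 32) × 5/9 = 10.00 °C = 283.15 K.
For a reversible engine, η = 1 − T_C/T_H = 1 − 283.15/303.00 = 0.0655.
Since Q_C/Q_H = T_C/T_H and Q_H = W/η, Q_C = W·T_C/(T_H − T_C) = 106 × 283.15/19.85 = 1512 kJ.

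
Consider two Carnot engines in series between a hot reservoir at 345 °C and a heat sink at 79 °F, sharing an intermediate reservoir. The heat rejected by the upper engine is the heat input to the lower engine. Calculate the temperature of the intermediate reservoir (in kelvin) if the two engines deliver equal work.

T_m ≈ 459 K

T_H = 345 °C → 345 + 273.15 = 618.15 K.
T_C = 79 °F → (79 − 32) × 5/9 = 26.11 °C = 299.26 K.
For reversible stages Q_m = Q_H·(T_m/T_H). Setting W₁ = Q_H(1 − T_m/T_H) equal to W₂ = Q_m(1 − T_C/T_m) = Q_H·(T_m − T_C)/T_H gives T_H − T_m = T_m − T_C, so T_m = (T_H + T_C)/2 = (618.15 + 299.26)/2 = 459 K.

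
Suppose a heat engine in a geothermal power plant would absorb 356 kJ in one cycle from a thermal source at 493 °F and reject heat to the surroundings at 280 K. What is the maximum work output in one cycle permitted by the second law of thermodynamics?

T_H = 493 °F → (493 − 32) × 5/9 = 256.11 °C = 529.26 K.
The second-law ceiling is the Carnot efficiency, η_max = 1 − T_C/T_H = 1 − 280.00/529.26 = 0.4710.
W_max = η_max · Q_H = 0.4710 × 356 = 168 kJ.

W_max ≈ 168 kJ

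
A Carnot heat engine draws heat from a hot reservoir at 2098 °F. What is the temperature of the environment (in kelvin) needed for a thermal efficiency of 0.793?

T_C ≈ 294.1 K

T_H = 2098 °F → (2098 − 32) × 5/9 = 1147.78 °C = 1420.93 K.
From η = 1 − T_C/T_H, T_C = T_H·(1 − η) = 1420.93 × (1 − 0.793) = 294.1 K.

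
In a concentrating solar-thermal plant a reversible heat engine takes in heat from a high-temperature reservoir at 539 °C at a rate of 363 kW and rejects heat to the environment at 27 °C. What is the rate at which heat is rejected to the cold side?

T_H = 539 °C → 539 + 273.15 = 812.15 K.
T_C = 27 °C → 27 + 273.15 = 300.15 K.
Carnot efficiency: η = 1 − T_C/T_H = 1 − 300.15/812.15 = 0.6304.
For a reversible cycle Q_C/Q_H = T_C/T_H, so Q_C = 363 × 300.15/812.15 = 134 kW.

Q̇_C ≈ 134 kW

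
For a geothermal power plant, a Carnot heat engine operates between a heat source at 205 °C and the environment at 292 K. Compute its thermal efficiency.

T_H = 205 °C → 205 + 273.15 = 478.15 K.
Since the cycle is reversible, η = 1 − T_C/T_H = 1 − 292.00/478.15 = 0.389.

η ≈ 0.389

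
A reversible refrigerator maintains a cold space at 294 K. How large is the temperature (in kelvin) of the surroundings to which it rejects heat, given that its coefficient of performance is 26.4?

COP_R = T_C/(T_H − T_C) ⇒ T_H = T_C·(1 + 1/COP_R) = 294.00 × (1 + 1/26.4) = 305.1 K.

T_H ≈ 305.1 K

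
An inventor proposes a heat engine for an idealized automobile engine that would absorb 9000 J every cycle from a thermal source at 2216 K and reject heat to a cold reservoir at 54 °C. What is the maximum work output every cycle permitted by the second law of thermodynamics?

W_max ≈ 7671 J

T_C = 54 °C → 54 + 273.15 = 327.15 K.
The upper bound on efficiency is η_max = 1 − T_C/T_H = 1 − 327.15/2216.00 = 0.8524.
W_max = η_max · Q_H = 0.8524 × 9000 = 7671 J.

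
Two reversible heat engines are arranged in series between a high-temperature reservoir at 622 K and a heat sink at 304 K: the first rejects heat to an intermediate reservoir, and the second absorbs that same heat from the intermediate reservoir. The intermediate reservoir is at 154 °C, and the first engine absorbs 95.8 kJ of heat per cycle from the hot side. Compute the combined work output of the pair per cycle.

W_total ≈ 49.0 kJ

Two reversible stages in series are equivalent to a single Carnot engine between T_H and T_C, so η_total = 1 − T_C/T_H = 1 − 304.00/622.00 = 0.5113.
W_total = η_total · Q_H = 0.5113 × 95.8 = 49.0 kJ.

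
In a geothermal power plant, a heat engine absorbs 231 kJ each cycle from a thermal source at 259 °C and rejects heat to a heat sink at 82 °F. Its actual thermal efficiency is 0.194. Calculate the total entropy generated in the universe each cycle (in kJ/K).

ΔS_univ ≈ 0.185 kJ/K

T_H = 259 °C → 259 + 273.15 = 532.15 K.
T_C = 82 °F → (82 − 32) × 5/9 = 27.78 °C = 300.93 K.
W = η·Q_H = 0.194 × 231 = 44.81 kJ, so Q_C = Q_H − W = 186.2 kJ.
Reservoir entropy changes: ΔS_H = −Q_H/T_H = −231/532.15 = -0.4341 kJ/K and ΔS_C = +Q_C/T_C = 186.2/300.93 = 0.6187 kJ/K.
ΔS_univ = −Q_H/T_H + Q_C/T_C = 0.185 kJ/K (> 0, since η = 0.194 < η_Carnot = 0.435).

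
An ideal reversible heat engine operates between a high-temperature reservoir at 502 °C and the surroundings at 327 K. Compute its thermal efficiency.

T_H = 502 °C → 502 + 273.15 = 775.15 K.
Since the cycle is reversible, η = 1 − T_C/T_H = 1 − 327.00/775.15 = 0.578.

η ≈ 0.578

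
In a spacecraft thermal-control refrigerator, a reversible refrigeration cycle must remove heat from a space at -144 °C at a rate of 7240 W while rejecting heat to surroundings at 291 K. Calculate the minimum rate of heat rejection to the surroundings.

Q̇_H ≈ 16300 W

T_C = -144 °C → -144 + 273.15 = 129.15 K.
For a reversible cycle Q_H/Q_C = T_H/T_C, so Q_H = Q_C·T_H/T_C = 7240 × 291.00/129.15 = 16300 W.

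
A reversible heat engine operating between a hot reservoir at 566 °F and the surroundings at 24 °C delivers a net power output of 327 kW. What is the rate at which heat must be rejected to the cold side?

Q̇_C ≈ 356 kW

T_H = 566 °F → (566 − 32) × 5/9 = 296.67 °C = 569.82 K.
T_C = 24 °C → 24 + 273.15 = 297.15 K.
η_rev = 1 − T_C/T_H = 1 − 297.15/569.82 = 0.4785.
Since Q_C/Q_H = T_C/T_H and Q_H = W/η, Q_C = W·T_C/(T_H − T_C) = 327 × 297.15/272.67 = 356 kW.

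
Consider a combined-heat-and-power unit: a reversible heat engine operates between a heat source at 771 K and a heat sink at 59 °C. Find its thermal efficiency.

T_C = 59 °C → 59 + 273.15 = 332.15 K.
For a reversible engine, η = 1 − T_C/T_H = 1 − 332.15/771.00 = 0.5692.

η ≈ 0.5692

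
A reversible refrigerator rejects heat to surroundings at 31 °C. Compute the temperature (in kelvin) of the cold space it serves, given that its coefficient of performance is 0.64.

T_C ≈ 119 K

T_H = 31 °C → 31 + 273.15 = 304.15 K.
COP_R = T_C/(T_H − T_C) ⇒ T_C = T_H·COP_R/(1 + COP_R) = 304.15 × 0.64/(1 + 0.64) = 119 K.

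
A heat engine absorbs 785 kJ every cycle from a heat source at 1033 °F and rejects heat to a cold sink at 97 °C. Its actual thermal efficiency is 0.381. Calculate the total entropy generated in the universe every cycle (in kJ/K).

ΔS_univ ≈ 0.366 kJ/K

T_H = 1033 °F → (1033 − 32) × 5/9 = 556.11 °C = 829.26 K.
T_C = 97 °C → 97 + 273.15 = 370.15 K.
W = η·Q_H = 0.381 × 785 = 299.1 kJ, so Q_C = Q_H − W = 485.9 kJ.
The hot reservoir loses entropy Q_H/T_H = 785/829.26 = 0.9466 kJ/K; the cold reservoir gains Q_C/T_C = 485.9/370.15 = 1.313 kJ/K.
ΔS_univ = −Q_H/T_H + Q_C/T_C = 0.366 kJ/K (> 0, since η = 0.381 < η_Carnot = 0.554).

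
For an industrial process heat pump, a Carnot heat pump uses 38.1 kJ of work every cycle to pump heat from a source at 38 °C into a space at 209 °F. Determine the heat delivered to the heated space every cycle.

Q_H ≈ 235 kJ

T_H = 209 °F → (209 − 32) × 5/9 = 98.33 °C = 371.48 K.
T_C = 38 °C → 38 + 273.15 = 311.15 K.
The Carnot heat-pump COP is COP_HP = T_H/(T_H − T_C) = 371.48/60.33 = 6.1572.
Q_H = COP_HP · W = 6.1572 × 38.1 = 235 kJ.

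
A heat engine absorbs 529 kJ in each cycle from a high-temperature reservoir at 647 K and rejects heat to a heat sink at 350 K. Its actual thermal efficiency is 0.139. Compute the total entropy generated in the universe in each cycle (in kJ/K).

ΔS_univ ≈ 0.484 kJ/K

W = η·Q_H = 0.139 × 529 = 73.53 kJ, so Q_C = Q_H − W = 455.5 kJ.
The hot reservoir loses entropy Q_H/T_H = 529/647.00 = 0.8176 kJ/K; the cold reservoir gains Q_C/T_C = 455.5/350.00 = 1.301 kJ/K.
ΔS_univ = −Q_H/T_H + Q_C/T_C = 0.484 kJ/K (> 0, since η = 0.139 < η_Carnot = 0.459).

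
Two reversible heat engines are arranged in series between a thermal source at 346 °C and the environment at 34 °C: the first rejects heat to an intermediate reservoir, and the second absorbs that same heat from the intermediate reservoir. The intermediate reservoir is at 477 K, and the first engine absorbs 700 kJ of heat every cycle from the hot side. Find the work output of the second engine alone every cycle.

T_H = 346 °C → 346 + 273.15 = 619.15 K.
T_C = 34 °C → 34 + 273.15 = 307.15 K.
Heat entering the second stage: Q_m = Q_H·(T_m/T_H) = 700 × 477.00/619.15 = 539 kJ.
Second-stage efficiency η₂ = 1 − T_C/T_m = 1 − 307.15/477.00 = 0.3561, so W₂ = η₂·Q_m = 192 kJ.

W₂ ≈ 192 kJ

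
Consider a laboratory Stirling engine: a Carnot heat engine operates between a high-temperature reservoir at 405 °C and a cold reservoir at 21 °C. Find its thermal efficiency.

η ≈ 0.566

T_H = 405 °C → 405 + 273.15 = 678.15 K.
T_C = 21 °C → 21 + 273.15 = 294.15 K.
The Carnot efficiency is η = 1 − T_C/T_H = 1 − 294.15/678.15 = 0.566.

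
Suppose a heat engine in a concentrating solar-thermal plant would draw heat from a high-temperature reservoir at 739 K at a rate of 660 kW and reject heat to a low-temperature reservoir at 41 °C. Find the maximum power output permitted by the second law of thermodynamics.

Ẇ_max ≈ 379.4 kW

T_C = 41 °C → 41 + 273.15 = 314.15 K.
No engine can exceed the Carnot limit: η_max = 1 − T_C/T_H = 1 − 314.15/739.00 = 0.5749.
W_max = η_max · Q_H = 0.5749 × 660 = 379.4 kW.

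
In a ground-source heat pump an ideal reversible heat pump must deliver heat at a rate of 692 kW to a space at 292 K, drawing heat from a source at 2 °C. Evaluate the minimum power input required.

T_C = 2 °C → 2 + 273.15 = 275.15 K.
For a reversible heat pump, COP_HP = T_H/(T_H − T_C) = 292.00/16.85 = 17.3294.
W = Q_H/COP_HP = 692/17.3294 = 39.9 kW.

Ẇ_in ≈ 39.9 kW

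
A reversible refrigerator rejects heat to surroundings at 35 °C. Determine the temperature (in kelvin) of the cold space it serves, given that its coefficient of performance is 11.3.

T_H = 35 °C → 35 + 273.15 = 308.15 K.
COP_R = T_C/(T_H − T_C) ⇒ T_C = T_H·COP_R/(1 + COP_R) = 308.15 × 11.3/(1 + 11.3) = 283.1 K.

T_C ≈ 283.1 K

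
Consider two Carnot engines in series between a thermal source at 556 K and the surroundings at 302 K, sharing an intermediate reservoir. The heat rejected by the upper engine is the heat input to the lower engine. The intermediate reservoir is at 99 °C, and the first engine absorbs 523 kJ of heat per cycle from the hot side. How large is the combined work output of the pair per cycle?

W_total ≈ 238.9 kJ

Two reversible stages in series are equivalent to a single Carnot engine between T_H and T_C, so η_total = 1 − T_C/T_H = 1 − 302.00/556.00 = 0.4568.
W_total = η_total · Q_H = 0.4568 × 523 = 238.9 kJ.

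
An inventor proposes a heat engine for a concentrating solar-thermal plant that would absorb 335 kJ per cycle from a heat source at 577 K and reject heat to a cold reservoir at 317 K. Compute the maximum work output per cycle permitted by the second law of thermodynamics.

W_max ≈ 151.0 kJ

The second-law ceiling is the Carnot efficiency, η_max = 1 − T_C/T_H = 1 − 317.00/577.00 = 0.4506.
W_max = η_max · Q_H = 0.4506 × 335 = 151.0 kJ.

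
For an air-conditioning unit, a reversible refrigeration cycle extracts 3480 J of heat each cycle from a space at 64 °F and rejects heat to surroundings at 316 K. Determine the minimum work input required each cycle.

W_in ≈ 300 J

T_C = 64 °F → (64 − 32) × 5/9 = 17.78 °C = 290.93 K.
COP_R = T_C/(T_H − T_C) = 290.93/25.07 = 11.6036.
W = Q_C/COP_R = 3480/11.6036 = 300 J.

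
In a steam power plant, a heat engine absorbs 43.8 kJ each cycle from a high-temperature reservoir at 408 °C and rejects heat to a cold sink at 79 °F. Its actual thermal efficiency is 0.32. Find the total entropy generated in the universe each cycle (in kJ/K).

ΔS_univ ≈ 0.0352 kJ/K

T_H = 408 °C → 408 + 273.15 = 681.15 K.
T_C = 79 °F → (79 − 32) × 5/9 = 26.11 °C = 299.26 K.
W = η·Q_H = 0.32 × 43.8 = 14.02 kJ, so Q_C = Q_H − W = 29.78 kJ.
Entropy balance on the reservoirs: −Q_H/T_H = -0.06430 kJ/K, +Q_C/T_C = 0.09953 kJ/K.
ΔS_univ = −Q_H/T_H + Q_C/T_C = 0.0352 kJ/K (> 0, since η = 0.32 < η_Carnot = 0.561).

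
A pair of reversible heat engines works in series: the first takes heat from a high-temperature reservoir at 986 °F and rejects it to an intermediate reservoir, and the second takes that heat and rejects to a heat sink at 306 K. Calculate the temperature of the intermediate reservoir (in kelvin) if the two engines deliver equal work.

T_m ≈ 555 K

T_H = 986 °F → (986 − 32) × 5/9 = 530.00 °C = 803.15 K.
For reversible stages Q_m = Q_H·(T_m/T_H). Setting W₁ = Q_H(1 − T_m/T_H) equal to W₂ = Q_m(1 − T_C/T_m) = Q_H·(T_m − T_C)/T_H gives T_H − T_m = T_m − T_C, so T_m = (T_H + T_C)/2 = (803.15 + 306.00)/2 = 555 K.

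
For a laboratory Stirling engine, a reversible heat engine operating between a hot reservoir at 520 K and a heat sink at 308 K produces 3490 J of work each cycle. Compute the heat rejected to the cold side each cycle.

Q_C ≈ 5070 J

Carnot efficiency: η = 1 − T_C/T_H = 1 − 308.00/520.00 = 0.4077.
Since Q_C/Q_H = T_C/T_H and Q_H = W/η, Q_C = W·T_C/(T_H − T_C) = 3490 × 308.00/212.00 = 5070 J.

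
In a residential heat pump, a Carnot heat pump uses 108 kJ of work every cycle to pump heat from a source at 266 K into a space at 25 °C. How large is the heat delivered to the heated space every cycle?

T_H = 25 °C → 25 + 273.15 = 298.15 K.
The Carnot heat-pump COP is COP_HP = T_H/(T_H − T_C) = 298.15/32.15 = 9.2737.
Q_H = COP_HP · W = 9.2737 × 108 = 1000 kJ.

Q_H ≈ 1000 kJ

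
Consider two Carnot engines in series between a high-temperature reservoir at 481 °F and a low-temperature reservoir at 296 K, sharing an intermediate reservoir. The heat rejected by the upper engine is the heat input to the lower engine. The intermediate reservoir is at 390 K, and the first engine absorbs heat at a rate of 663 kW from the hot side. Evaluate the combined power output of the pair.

T_H = 481 °F → (481 − 32) × 5/9 = 249.44 °C = 522.59 K.
Two reversible stages in series are equivalent to a single Carnot engine between T_H and T_C, so η_total = 1 − T_C/T_H = 1 − 296.00/522.59 = 0.4336.
W_total = η_total · Q_H = 0.4336 × 663 = 287 kW.

Ẇ_total ≈ 287 kW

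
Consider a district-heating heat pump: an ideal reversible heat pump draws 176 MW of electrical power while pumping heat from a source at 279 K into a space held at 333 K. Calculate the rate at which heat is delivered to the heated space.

The Carnot heat-pump COP is COP_HP = T_H/(T_H − T_C) = 333.00/54.00 = 6.1667.
Q_H = COP_HP · W = 6.1667 × 176 = 1085 MW.

Q̇_H ≈ 1085 MW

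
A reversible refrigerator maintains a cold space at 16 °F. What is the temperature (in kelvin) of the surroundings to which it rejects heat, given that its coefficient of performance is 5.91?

T_H ≈ 309.0 K

T_C = 16 °F → (16 − 32) × 5/9 = -8.89 °C = 264.26 K.
COP_R = T_C/(T_H − T_C) ⇒ T_H = T_C·(1 + 1/COP_R) = 264.26 × (1 + 1/5.91) = 309.0 K.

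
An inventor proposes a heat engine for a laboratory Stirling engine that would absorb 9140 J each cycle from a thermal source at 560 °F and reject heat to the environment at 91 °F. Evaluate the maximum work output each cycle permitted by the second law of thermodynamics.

W_max ≈ 4200 J

T_H = 560 °F → (560 − 32) × 5/9 = 293.33 °C = 566.48 K.
T_C = 91 °F → (91 − 32) × 5/9 = 32.78 °C = 305.93 K.
By the Carnot theorem, η_max = 1 − T_C/T_H = 1 − 305.93/566.48 = 0.4600.
W_max = η_max · Q_H = 0.4600 × 9140 = 4200 J.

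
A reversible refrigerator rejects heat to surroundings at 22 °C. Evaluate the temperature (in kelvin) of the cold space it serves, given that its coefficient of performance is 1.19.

T_H = 22 °C → 22 + 273.15 = 295.15 K.
COP_R = T_C/(T_H − T_C) ⇒ T_C = T_H·COP_R/(1 + COP_R) = 295.15 × 1.19/(1 + 1.19) = 160 K.

T_C ≈ 160 K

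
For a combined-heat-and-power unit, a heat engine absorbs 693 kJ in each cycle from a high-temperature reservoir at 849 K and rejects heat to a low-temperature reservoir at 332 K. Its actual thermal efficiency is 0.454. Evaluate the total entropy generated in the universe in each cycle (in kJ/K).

ΔS_univ ≈ 0.323 kJ/K

W = η·Q_H = 0.454 × 693 = 314.6 kJ, so Q_C = Q_H − W = 378.4 kJ.
The hot reservoir loses entropy Q_H/T_H = 693/849.00 = 0.8163 kJ/K; the cold reservoir gains Q_C/T_C = 378.4/332.00 = 1.140 kJ/K.
ΔS_univ = −Q_H/T_H + Q_C/T_C = 0.323 kJ/K (> 0, since η = 0.454 < η_Carnot = 0.609).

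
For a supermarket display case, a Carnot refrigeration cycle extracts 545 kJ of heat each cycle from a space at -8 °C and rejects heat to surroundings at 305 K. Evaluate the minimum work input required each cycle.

T_C = -8 °C → -8 + 273.15 = 265.15 K.
For a reversible refrigerator, COP_R = T_C/(T_H − T_C) = 265.15/39.85 = 6.6537.
W = Q_C/COP_R = 545/6.6537 = 81.9 kJ.

W_in ≈ 81.9 kJ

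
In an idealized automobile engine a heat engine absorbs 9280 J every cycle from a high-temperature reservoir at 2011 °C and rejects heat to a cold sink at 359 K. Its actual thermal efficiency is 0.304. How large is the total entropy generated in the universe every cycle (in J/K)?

T_H = 2011 °C → 2011 + 273.15 = 2284.15 K.
W = η·Q_H = 0.304 × 9280 = 2821 J, so Q_C = Q_H − W = 6459 J.
Entropy balance on the reservoirs: −Q_H/T_H = -4.063 J/K, +Q_C/T_C = 17.99 J/K.
ΔS_univ = −Q_H/T_H + Q_C/T_C = 13.9 J/K (> 0, since η = 0.304 < η_Carnot = 0.843).

ΔS_univ ≈ 13.9 J/K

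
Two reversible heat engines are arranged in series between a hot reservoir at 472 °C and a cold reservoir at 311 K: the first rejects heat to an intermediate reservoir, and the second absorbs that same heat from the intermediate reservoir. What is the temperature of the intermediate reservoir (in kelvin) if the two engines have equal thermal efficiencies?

T_H = 472 °C → 472 + 273.15 = 745.15 K.
Equal efficiencies require 1 − T_m/T_H = 1 − T_C/T_m, i.e. T_m/T_H = T_C/T_m, so T_m = √(T_H·T_C) = √(745.15 × 311.00) = 481 K.

T_m ≈ 481 K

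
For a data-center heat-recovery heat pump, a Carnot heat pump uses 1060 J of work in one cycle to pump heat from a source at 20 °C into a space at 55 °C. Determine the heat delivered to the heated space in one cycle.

T_H = 55 °C → 55 + 273.15 = 328.15 K.
T_C = 20 °C → 20 + 273.15 = 293.15 K.
COP_HP = T_H/(T_H − T_C) = 328.15/35.00 = 9.3757.
Q_H = COP_HP · W = 9.3757 × 1060 = 9938 J.

Q_H ≈ 9938 J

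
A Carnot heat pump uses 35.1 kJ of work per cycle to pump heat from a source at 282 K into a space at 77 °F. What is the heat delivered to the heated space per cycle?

Q_H ≈ 648 kJ

T_H = 77 °F → (77 − 32) × 5/9 = 25.00 °C = 298.15 K.
Reversible heating COP: COP_HP = T_H/(T_H − T_C) = 298.15/16.15 = 18.4613.
Q_H = COP_HP · W = 18.4613 × 35.1 = 648 kJ.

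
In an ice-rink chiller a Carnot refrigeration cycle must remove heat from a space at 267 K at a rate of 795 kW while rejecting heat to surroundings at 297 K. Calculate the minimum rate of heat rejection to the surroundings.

For a reversible cycle Q_H/Q_C = T_H/T_C, so Q_H = Q_C·T_H/T_C = 795 × 297.00/267.00 = 884.3 kW.

Q̇_H ≈ 884.3 kW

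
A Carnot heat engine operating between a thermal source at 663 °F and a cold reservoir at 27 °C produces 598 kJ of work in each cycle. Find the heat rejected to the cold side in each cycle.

Q_C ≈ 555 kJ

T_H = 663 °F → (663 − 32) × 5/9 = 350.56 °C = 623.71 K.
T_C = 27 °C → 27 + 273.15 = 300.15 K.
For a reversible engine, η = 1 − T_C/T_H = 1 − 300.15/623.71 = 0.5188.
Since Q_C/Q_H = T_C/T_H and Q_H = W/η, Q_C = W·T_C/(T_H − T_C) = 598 × 300.15/323.56 = 555 kJ.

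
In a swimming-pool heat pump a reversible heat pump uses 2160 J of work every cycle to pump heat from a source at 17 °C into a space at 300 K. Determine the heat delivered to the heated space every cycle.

Q_H ≈ 65800 J

T_C = 17 °C → 17 + 273.15 = 290.15 K.
Reversible heating COP: COP_HP = T_H/(T_H − T_C) = 300.00/9.85 = 30.4569.
Q_H = COP_HP · W = 30.4569 × 2160 = 65800 J.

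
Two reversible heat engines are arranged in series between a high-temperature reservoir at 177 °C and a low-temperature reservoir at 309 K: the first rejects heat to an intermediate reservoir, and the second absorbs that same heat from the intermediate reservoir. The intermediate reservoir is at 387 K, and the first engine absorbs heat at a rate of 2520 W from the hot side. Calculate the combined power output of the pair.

T_H = 177 °C → 177 + 273.15 = 450.15 K.
Two reversible stages in series are equivalent to a single Carnot engine between T_H and T_C, so η_total = 1 − T_C/T_H = 1 − 309.00/450.15 = 0.3136.
W_total = η_total · Q_H = 0.3136 × 2520 = 790.2 W.

Ẇ_total ≈ 790.2 W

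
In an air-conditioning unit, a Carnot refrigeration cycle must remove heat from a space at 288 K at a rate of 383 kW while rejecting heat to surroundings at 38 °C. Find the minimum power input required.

Ẇ_in ≈ 30.8 kW

T_H = 38 °C → 38 + 273.15 = 311.15 K.
The reversible coefficient of performance is COP_R = T_C/(T_H − T_C) = 288.00/23.15 = 12.4406.
W = Q_C/COP_R = 383/12.4406 = 30.8 kW.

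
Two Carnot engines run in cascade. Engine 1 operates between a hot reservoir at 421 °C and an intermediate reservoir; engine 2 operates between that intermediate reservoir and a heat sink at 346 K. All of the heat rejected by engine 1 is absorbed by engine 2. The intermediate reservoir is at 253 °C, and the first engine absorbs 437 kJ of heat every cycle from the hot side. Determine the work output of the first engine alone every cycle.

W₁ ≈ 106 kJ

T_H = 421 °C → 421 + 273.15 = 694.15 K.
T_m = 253 °C → 253 + 273.15 = 526.15 K.
First-stage efficiency η₁ = 1 − T_m/T_H = 1 − 526.15/694.15 = 0.2420.
W₁ = η₁·Q_H = 0.2420 × 437 = 106 kJ.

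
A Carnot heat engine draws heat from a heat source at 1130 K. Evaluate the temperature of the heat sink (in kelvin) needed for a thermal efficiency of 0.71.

T_C ≈ 328 K

From η = 1 − T_C/T_H, T_C = T_H·(1 − η) = 1130.00 × (1 − 0.71) = 328 K.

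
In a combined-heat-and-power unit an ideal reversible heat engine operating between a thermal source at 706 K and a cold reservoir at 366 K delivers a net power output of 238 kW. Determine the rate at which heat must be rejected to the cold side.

Q̇_C ≈ 256 kW

Carnot efficiency: η = 1 − T_C/T_H = 1 − 366.00/706.00 = 0.4816.
Since Q_C/Q_H = T_C/T_H and Q_H = W/η, Q_C = W·T_C/(T_H − T_C) = 238 × 366.00/340.00 = 256 kW.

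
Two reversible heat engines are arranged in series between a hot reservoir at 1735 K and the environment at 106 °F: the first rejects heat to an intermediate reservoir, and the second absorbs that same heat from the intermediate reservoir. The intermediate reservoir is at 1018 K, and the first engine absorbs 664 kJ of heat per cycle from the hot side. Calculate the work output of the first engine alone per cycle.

T_C = 106 °F → (106 − 32) × 5/9 = 41.11 °C = 314.26 K.
First-stage efficiency η₁ = 1 − T_m/T_H = 1 − 1018.00/1735.00 = 0.4133.
W₁ = η₁·Q_H = 0.4133 × 664 = 274 kJ.

W₁ ≈ 274 kJ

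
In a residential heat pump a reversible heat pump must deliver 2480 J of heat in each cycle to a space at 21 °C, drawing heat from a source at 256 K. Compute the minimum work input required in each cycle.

W_in ≈ 322 J

T_H = 21 °C → 21 + 273.15 = 294.15 K.
The Carnot heat-pump COP is COP_HP = T_H/(T_H − T_C) = 294.15/38.15 = 7.7104.
W = Q_H/COP_HP = 2480/7.7104 = 322 J.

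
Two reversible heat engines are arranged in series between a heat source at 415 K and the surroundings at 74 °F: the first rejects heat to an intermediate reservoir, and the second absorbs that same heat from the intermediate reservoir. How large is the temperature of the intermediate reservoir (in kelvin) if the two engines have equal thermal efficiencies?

T_C = 74 °F → (74 − 32) × 5/9 = 23.33 °C = 296.48 K.
Equal efficiencies require 1 − T_m/T_H = 1 − T_C/T_m, i.e. T_m/T_H = T_C/T_m, so T_m = √(T_H·T_C) = √(415.00 × 296.48) = 351 K.

T_m ≈ 351 K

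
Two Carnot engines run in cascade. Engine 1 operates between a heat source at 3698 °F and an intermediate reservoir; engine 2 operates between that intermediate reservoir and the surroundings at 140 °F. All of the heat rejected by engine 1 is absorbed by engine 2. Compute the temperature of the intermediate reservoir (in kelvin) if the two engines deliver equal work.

T_m ≈ 1320 K

T_H = 3698 °F → (3698 − 32) × 5/9 = 2036.67 °C = 2309.82 K.
T_C = 140 °F → (140 − 32) × 5/9 = 60.00 °C = 333.15 K.
For reversible stages Q_m = Q_H·(T_m/T_H). Setting W₁ = Q_H(1 − T_m/T_H) equal to W₂ = Q_m(1 − T_C/T_m) = Q_H·(T_m − T_C)/T_H gives T_H − T_m = T_m − T_C, so T_m = (T_H + T_C)/2 = (2309.82 + 333.15)/2 = 1320 K.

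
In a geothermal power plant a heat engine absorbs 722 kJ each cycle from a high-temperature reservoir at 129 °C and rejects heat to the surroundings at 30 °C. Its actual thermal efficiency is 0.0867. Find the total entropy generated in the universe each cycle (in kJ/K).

T_H = 129 °C → 129 + 273.15 = 402.15 K.
T_C = 30 °C → 30 + 273.15 = 303.15 K.
W = η·Q_H = 0.0867 × 722 = 62.60 kJ, so Q_C = Q_H − W = 659.4 kJ.
The hot reservoir loses entropy Q_H/T_H = 722/402.15 = 1.795 kJ/K; the cold reservoir gains Q_C/T_C = 659.4/303.15 = 2.175 kJ/K.
ΔS_univ = −Q_H/T_H + Q_C/T_C = 0.380 kJ/K (> 0, since η = 0.0867 < η_Carnot = 0.246).

ΔS_univ ≈ 0.380 kJ/K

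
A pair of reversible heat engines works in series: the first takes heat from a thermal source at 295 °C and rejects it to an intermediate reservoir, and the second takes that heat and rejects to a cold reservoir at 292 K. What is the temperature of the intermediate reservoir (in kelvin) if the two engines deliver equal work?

T_m ≈ 430 K

T_H = 295 °C → 295 + 273.15 = 568.15 K.
For reversible stages Q_m = Q_H·(T_m/T_H). Setting W₁ = Q_H(1 − T_m/T_H) equal to W₂ = Q_m(1 − T_C/T_m) = Q_H·(T_m − T_C)/T_H gives T_H − T_m = T_m − T_C, so T_m = (T_H + T_C)/2 = (568.15 + 292.00)/2 = 430 K.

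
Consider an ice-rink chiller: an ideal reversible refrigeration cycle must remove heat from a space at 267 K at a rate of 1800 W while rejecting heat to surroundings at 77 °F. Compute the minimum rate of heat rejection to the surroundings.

T_H = 77 °F → (77 − 32) × 5/9 = 25.00 °C = 298.15 K.
For a reversible cycle Q_H/Q_C = T_H/T_C, so Q_H = Q_C·T_H/T_C = 1800 × 298.15/267.00 = 2010 W.

Q̇_H ≈ 2010 W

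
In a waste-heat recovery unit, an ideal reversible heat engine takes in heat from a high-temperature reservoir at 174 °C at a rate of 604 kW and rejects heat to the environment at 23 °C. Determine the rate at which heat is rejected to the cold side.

T_H = 174 °C → 174 + 273.15 = 447.15 K.
T_C = 23 °C → 23 + 273.15 = 296.15 K.
η_rev = 1 − T_C/T_H = 1 − 296.15/447.15 = 0.3377.
For a reversible cycle Q_C/Q_H = T_C/T_H, so Q_C = 604 × 296.15/447.15 = 400 kW.

Q̇_C ≈ 400 kW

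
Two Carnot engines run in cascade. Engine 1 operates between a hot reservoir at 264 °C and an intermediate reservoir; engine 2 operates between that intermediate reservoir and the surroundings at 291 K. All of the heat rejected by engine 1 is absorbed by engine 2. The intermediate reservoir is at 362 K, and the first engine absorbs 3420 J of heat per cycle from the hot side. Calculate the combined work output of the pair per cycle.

T_H = 264 °C → 264 + 273.15 = 537.15 K.
Two reversible stages in series are equivalent to a single Carnot engine between T_H and T_C, so η_total = 1 − T_C/T_H = 1 − 291.00/537.15 = 0.4583.
W_total = η_total · Q_H = 0.4583 × 3420 = 1570 J.

W_total ≈ 1570 J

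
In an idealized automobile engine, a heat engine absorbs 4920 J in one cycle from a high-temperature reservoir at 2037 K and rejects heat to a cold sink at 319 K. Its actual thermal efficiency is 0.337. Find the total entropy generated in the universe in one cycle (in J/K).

W = η·Q_H = 0.337 × 4920 = 1658 J, so Q_C = Q_H − W = 3262 J.
Reservoir entropy changes: ΔS_H = −Q_H/T_H = −4920/2037.00 = -2.415 J/K and ΔS_C = +Q_C/T_C = 3262/319.00 = 10.23 J/K.
ΔS_univ = −Q_H/T_H + Q_C/T_C = 7.810 J/K (> 0, since η = 0.337 < η_Carnot = 0.843).

ΔS_univ ≈ 7.810 J/K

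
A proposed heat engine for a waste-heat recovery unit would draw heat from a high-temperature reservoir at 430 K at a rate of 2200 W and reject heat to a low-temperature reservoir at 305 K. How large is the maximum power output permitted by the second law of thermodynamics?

By the Carnot theorem, η_max = 1 − T_C/T_H = 1 − 305.00/430.00 = 0.2907.
W_max = η_max · Q_H = 0.2907 × 2200 = 640 W.

Ẇ_max ≈ 640 W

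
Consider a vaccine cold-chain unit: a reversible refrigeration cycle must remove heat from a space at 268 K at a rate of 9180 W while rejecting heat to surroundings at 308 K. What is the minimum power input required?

Ẇ_in ≈ 1370 W

COP_R = T_C/(T_H − T_C) = 268.00/40.00 = 6.7000.
W = Q_C/COP_R = 9180/6.7000 = 1370 W.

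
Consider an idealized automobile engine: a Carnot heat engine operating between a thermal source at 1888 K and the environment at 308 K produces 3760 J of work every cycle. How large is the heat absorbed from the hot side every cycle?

η_rev = 1 − T_C/T_H = 1 − 308.00/1888.00 = 0.8369.
Q_H = W/η = 3760/0.8369 = 4490 J.

Q_H ≈ 4490 J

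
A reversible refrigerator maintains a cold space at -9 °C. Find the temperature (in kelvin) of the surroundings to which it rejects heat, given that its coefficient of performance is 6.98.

T_H ≈ 302 K

T_C = -9 °C → -9 + 273.15 = 264.15 K.
COP_R = T_C/(T_H − T_C) ⇒ T_H = T_C·(1 + 1/COP_R) = 264.15 × (1 + 1/6.98) = 302 K.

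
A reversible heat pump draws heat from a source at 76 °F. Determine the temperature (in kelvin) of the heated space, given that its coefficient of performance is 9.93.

T_C = 76 °F → (76 − 32) × 5/9 = 24.44 °C = 297.59 K.
COP_HP = T_H/(T_H − T_C) ⇒ T_H = T_C·COP_HP/(COP_HP − 1) = 297.59 × 9.93/(9.93 − 1) = 331 K.

T_H ≈ 331 K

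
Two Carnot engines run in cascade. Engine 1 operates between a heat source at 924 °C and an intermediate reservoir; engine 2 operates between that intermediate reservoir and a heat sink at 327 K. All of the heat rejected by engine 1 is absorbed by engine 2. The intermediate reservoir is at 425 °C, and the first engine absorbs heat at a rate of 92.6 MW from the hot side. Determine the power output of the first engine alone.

Ẇ₁ ≈ 38.6 MW

T_H = 924 °C → 924 + 273.15 = 1197.15 K.
T_m = 425 °C → 425 + 273.15 = 698.15 K.
First-stage efficiency η₁ = 1 − T_m/T_H = 1 − 698.15/1197.15 = 0.4168.
W₁ = η₁·Q_H = 0.4168 × 92.6 = 38.6 MW.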